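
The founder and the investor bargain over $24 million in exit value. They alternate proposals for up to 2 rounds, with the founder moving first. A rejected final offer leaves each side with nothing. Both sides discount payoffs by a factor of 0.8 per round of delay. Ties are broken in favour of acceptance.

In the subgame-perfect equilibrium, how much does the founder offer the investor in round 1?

19.2

Round 2 (the investor proposes): rejection yields 0 for the founder; the investor offers 0 and keeps 24.
Round 1 (the founder proposes): the investor can get 24 next round, worth 0.8 × 24 = 19.2 now, so the founder offers 19.2, keeping 4.8.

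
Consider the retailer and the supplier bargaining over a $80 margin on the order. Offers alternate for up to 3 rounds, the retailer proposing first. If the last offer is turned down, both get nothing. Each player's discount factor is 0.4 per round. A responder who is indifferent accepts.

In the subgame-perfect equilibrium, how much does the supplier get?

Solve by backward induction from round 3.
Round 3 (the retailer proposes): rejection yields 0 for the supplier; the retailer offers 0 and keeps 80.
Round 2 (the supplier proposes): the retailer can get 80 next round, worth 0.4 × 80 = 32 now, so the supplier offers 32, keeping 48.
Round 1 (the retailer proposes): the supplier can get 48 next round, worth 0.4 × 48 = 19.2 now; the retailer offers that and keeps 60.8.

19.2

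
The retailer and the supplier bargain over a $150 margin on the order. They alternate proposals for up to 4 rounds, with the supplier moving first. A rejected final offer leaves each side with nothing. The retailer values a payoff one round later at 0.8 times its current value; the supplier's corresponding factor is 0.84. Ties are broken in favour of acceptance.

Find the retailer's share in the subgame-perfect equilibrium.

Round 4 (the retailer proposes): rejection yields 0 for the supplier; the retailer offers 0 and keeps 150.
Round 3 (the supplier proposes): the retailer can get 150 next round, worth 0.8 × 150 = 120 now. The supplier offers 120 and keeps 150 − 120 = 30.
Round 2 (the retailer proposes): the supplier can get 30 next round, worth 0.84 × 30 = 25.2 now, so the retailer offers 25.2, keeping 124.8.
Round 1 (the supplier proposes): the retailer can get 124.8 next round, worth 0.8 × 124.8 = 99.84 now, so the supplier offers 99.84, keeping 50.16.

99.84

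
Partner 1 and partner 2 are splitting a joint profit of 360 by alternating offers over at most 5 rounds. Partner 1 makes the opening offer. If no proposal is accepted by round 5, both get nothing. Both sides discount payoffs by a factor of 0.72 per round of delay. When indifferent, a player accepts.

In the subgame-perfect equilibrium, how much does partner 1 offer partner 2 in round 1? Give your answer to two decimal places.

110.20

Round 5 (partner 1 proposes): partner 2 will accept anything ≥ 0, so partner 1 offers 0 and keeps 360.
Round 4 (partner 2 proposes): partner 1 can get 360 next round, worth 0.72 × 360 = 259.2 now; partner 2 offers that and keeps 100.8.
Round 3 (partner 1 proposes): partner 2 can get 100.8 next round, worth 0.72 × 100.8 = 72.576 now, so partner 1 offers 72.576, keeping 287.424.
Round 2 (partner 2 proposes): partner 1 can get 287.424 next round, worth 0.72 × 287.424 = 206.94528 now; partner 2 offers that and keeps 153.05472.
Round 1 (partner 1 proposes): partner 2 can get 153.05472 next round, worth 0.72 × 153.05472 = 110.1993984 now; partner 1 offers that and keeps 249.8006016.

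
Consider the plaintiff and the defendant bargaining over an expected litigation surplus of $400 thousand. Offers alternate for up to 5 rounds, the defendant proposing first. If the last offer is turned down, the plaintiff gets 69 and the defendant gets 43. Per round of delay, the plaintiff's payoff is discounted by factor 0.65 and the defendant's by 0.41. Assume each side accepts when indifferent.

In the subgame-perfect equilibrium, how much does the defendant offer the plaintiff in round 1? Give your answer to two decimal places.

Work backward from the last round.
Round 5 (the defendant proposes): the plaintiff gets 69 if talks fail, so the defendant offers 69 and keeps 331.
Round 4 (the plaintiff proposes): the defendant can get 331 next round, worth 0.41 × 331 = 135.71 now, so the plaintiff offers 135.71, keeping 264.29.
Round 3 (the defendant proposes): the plaintiff can get 264.29 next round, worth 0.65 × 264.29 = 171.7885 now, so the defendant offers 171.7885, keeping 228.2115.
Round 2 (the plaintiff proposes): the defendant can get 228.2115 next round, worth 0.41 × 228.2115 = 93.566715 now, so the plaintiff offers 93.566715, keeping 306.433285.
Round 1 (the defendant proposes): the plaintiff can get 306.433285 next round, worth 0.65 × 306.433285 = 199.18163525 now; the defendant offers that and keeps 200.81836475.

199.18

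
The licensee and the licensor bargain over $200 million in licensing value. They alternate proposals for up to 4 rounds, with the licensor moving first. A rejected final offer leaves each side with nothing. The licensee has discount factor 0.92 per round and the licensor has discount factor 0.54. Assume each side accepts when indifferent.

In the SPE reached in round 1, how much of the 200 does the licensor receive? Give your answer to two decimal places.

Round 4 (the licensee proposes): the licensor will accept anything ≥ 0, so the licensee offers 0 and keeps 200.
Round 3 (the licensor proposes): the licensee can get 200 next round, worth 0.92 × 200 = 184 now. The licensor offers 184 and keeps 200 − 184 = 16.
Round 2 (the licensee proposes): the licensor can get 16 next round, worth 0.54 × 16 = 8.64 now. The licensee offers 8.64 and keeps 200 − 8.64 = 191.36.
Round 1 (the licensor proposes): the licensee can get 191.36 next round, worth 0.92 × 191.36 = 176.0512 now, so the licensor offers 176.0512, keeping 23.9488.

23.95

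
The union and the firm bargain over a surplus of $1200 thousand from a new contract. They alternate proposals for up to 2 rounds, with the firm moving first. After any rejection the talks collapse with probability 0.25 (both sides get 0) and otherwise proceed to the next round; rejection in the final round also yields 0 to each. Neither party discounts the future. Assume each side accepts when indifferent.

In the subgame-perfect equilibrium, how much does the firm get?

300

Round 2 (the union proposes): the firm will accept anything ≥ 0, so the union offers 0 and keeps 1200.
Round 1 (the firm proposes): rejecting gives the union an expected 0.75 × 1200 = 900; the firm offers that and keeps 300.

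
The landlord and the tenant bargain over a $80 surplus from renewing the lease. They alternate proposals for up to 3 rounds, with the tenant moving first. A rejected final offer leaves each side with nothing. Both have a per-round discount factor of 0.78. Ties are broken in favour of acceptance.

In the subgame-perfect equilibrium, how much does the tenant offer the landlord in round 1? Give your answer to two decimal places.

13.73

Round 3 (the tenant proposes): rejection yields 0 for the landlord; the tenant offers 0 and keeps 80.
Round 2 (the landlord proposes): the tenant can get 80 next round, worth 0.78 × 80 = 62.4 now, so the landlord offers 62.4, keeping 17.6.
Round 1 (the tenant proposes): the landlord can get 17.6 next round, worth 0.78 × 17.6 = 13.728 now; the tenant offers that and keeps 66.272.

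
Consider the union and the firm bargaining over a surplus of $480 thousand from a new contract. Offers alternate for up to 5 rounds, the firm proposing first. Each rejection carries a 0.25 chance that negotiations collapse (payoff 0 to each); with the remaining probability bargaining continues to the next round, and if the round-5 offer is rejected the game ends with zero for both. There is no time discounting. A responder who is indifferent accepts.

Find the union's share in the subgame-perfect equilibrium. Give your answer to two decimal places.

By backward induction:
Round 5 (the firm proposes): rejection yields 0 for the union; the firm offers 0 and keeps 480.
Round 4 (the union proposes): rejecting gives the firm an expected 0.75 × 480 = 360. The union offers 360 and keeps 480 − 360 = 120.
Round 3 (the firm proposes): rejecting gives the union an expected 0.75 × 120 = 90, so the firm offers 90, keeping 390.
Round 2 (the union proposes): rejecting gives the firm an expected 0.75 × 390 = 292.5, so the union offers 292.5, keeping 187.5.
Round 1 (the firm proposes): rejecting gives the union an expected 0.75 × 187.5 = 140.625; the firm offers that and keeps 339.375.

140.63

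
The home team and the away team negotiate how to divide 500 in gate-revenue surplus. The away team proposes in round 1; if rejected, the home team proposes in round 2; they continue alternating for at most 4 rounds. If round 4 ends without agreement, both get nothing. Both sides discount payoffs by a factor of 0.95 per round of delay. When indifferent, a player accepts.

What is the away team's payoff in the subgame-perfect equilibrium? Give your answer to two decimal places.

Round 4 (the home team proposes): the away team will accept anything ≥ 0, so the home team offers 0 and keeps 500.
Round 3 (the away team proposes): the home team can get 500 next round, worth 0.95 × 500 = 475 now; the away team offers that and keeps 25.
Round 2 (the home team proposes): the away team can get 25 next round, worth 0.95 × 25 = 23.75 now, so the home team offers 23.75, keeping 476.25.
Round 1 (the away team proposes): the home team can get 476.25 next round, worth 0.95 × 476.25 = 452.4375 now. The away team offers 452.4375 and keeps 500 − 452.4375 = 47.5625.

47.56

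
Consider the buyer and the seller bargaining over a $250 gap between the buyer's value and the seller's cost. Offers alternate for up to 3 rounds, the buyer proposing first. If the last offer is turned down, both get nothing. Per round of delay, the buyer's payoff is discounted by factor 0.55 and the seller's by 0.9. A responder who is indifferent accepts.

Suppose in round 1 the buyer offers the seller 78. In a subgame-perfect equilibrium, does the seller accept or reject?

Reject

Round 3 (the buyer proposes): rejection yields 0 for the seller; the buyer offers 0 and keeps 250.
Round 2 (the seller proposes): the buyer can get 250 next round, worth 0.55 × 250 = 137.5 now, so the seller offers 137.5, keeping 112.5.
So by rejecting in round 1, the seller gets 112.5 next round, worth 0.9 × 112.5 = 101.25 now.
Offer 78 < 101.25, so the seller rejects.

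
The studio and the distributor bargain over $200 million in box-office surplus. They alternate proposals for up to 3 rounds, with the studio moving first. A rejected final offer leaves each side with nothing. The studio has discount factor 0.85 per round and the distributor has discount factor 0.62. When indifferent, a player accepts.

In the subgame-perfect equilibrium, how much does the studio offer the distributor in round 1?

Work backward from the last round.
Round 3 (the studio proposes): rejection yields 0 for the distributor; the studio offers 0 and keeps 200.
Round 2 (the distributor proposes): the studio can get 200 next round, worth 0.85 × 200 = 170 now; the distributor offers that and keeps 30.
Round 1 (the studio proposes): the distributor can get 30 next round, worth 0.62 × 30 = 18.6 now, so the studio offers 18.6, keeping 181.4.

18.6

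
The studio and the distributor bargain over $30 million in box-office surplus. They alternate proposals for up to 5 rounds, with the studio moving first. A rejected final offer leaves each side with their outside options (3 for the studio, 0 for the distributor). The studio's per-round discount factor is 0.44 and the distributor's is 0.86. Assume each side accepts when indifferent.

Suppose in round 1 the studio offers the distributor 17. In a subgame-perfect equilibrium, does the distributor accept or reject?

Reject

Work out the distributor's continuation value if the offer is rejected.
Round 5 (the studio proposes): the distributor will accept anything ≥ 0, so the studio offers 0 and keeps 30.
Round 4 (the distributor proposes): the studio can get 30 next round, worth 0.44 × 30 = 13.2 now; the distributor offers that and keeps 16.8.
Round 3 (the studio proposes): the distributor can get 16.8 next round, worth 0.86 × 16.8 = 14.448 now, so the studio offers 14.448, keeping 15.552.
Round 2 (the distributor proposes): the studio can get 15.552 next round, worth 0.44 × 15.552 = 6.84288 now. The distributor offers 6.84288 and keeps 30 − 6.84288 = 23.15712.
So by rejecting in round 1, the distributor gets 23.15712 next round, worth 0.86 × 23.15712 = 19.9151232 now.
Offer 17 < 19.9151232, so the distributor rejects.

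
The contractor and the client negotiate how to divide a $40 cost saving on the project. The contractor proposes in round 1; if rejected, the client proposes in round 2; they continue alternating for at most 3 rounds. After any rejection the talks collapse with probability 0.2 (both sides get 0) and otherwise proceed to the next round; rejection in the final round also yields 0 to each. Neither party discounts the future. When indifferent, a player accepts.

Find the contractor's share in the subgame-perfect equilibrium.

33.6

Round 3 (the contractor proposes): the client will accept anything ≥ 0, so the contractor offers 0 and keeps 40.
Round 2 (the client proposes): rejecting gives the contractor an expected 0.8 × 40 = 32; the client offers that and keeps 8.
Round 1 (the contractor proposes): rejecting gives the client an expected 0.8 × 8 = 6.4, so the contractor offers 6.4, keeping 33.6.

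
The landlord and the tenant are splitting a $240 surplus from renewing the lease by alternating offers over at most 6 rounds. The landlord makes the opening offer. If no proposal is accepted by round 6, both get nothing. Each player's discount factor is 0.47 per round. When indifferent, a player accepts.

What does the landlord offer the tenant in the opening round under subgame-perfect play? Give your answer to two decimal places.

78.49

By backward induction:
Round 6 (the tenant proposes): rejection yields 0 for the landlord; the tenant offers 0 and keeps 240.
Round 5 (the landlord proposes): the tenant can get 240 next round, worth 0.47 × 240 = 112.8 now. The landlord offers 112.8 and keeps 240 − 112.8 = 127.2.
Round 4 (the tenant proposes): the landlord can get 127.2 next round, worth 0.47 × 127.2 = 59.784 now; the tenant offers that and keeps 180.216.
Round 3 (the landlord proposes): the tenant can get 180.216 next round, worth 0.47 × 180.216 = 84.70152 now; the landlord offers that and keeps 155.29848.
Round 2 (the tenant proposes): the landlord can get 155.29848 next round, worth 0.47 × 155.29848 = 72.9902856 now. The tenant offers 72.9902856 and keeps 240 − 72.9902856 = 167.0097144.
Round 1 (the landlord proposes): the tenant can get 167.0097144 next round, worth 0.47 × 167.0097144 = 78.494565768 now; the landlord offers that and keeps 161.505434232.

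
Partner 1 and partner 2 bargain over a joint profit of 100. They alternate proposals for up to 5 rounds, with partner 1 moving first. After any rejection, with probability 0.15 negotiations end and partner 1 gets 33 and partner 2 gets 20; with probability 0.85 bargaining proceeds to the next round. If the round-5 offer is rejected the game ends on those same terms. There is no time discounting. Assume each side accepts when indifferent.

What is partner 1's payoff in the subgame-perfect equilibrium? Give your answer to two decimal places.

69.68

Round 5 (partner 1 proposes): partner 2 gets 20 if talks fail, so partner 1 offers 20 and keeps 80.
Round 4 (partner 2 proposes): rejecting gives partner 1 an expected 0.85 × 80 + 0.15 × 33 = 72.95; partner 2 offers that and keeps 27.05.
Round 3 (partner 1 proposes): rejecting gives partner 2 an expected 0.85 × 27.05 + 0.15 × 20 = 25.9925. Partner 1 offers 25.9925 and keeps 100 − 25.9925 = 74.0075.
Round 2 (partner 2 proposes): rejecting gives partner 1 an expected 0.85 × 74.0075 + 0.15 × 33 = 67.856375. Partner 2 offers 67.856375 and keeps 100 − 67.856375 = 32.143625.
Round 1 (partner 1 proposes): rejecting gives partner 2 an expected 0.85 × 32.143625 + 0.15 × 20 = 30.32208125. Partner 1 offers 30.32208125 and keeps 100 − 30.32208125 = 69.67791875.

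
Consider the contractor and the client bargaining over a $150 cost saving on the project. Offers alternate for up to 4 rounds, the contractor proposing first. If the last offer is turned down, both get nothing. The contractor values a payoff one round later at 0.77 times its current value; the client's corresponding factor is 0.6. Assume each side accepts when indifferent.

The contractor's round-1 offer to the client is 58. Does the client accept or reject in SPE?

Round 4 (the client proposes): the contractor will accept anything ≥ 0, so the client offers 0 and keeps 150.
Round 3 (the contractor proposes): the client can get 150 next round, worth 0.6 × 150 = 90 now, so the contractor offers 90, keeping 60.
Round 2 (the client proposes): the contractor can get 60 next round, worth 0.77 × 60 = 46.2 now, so the client offers 46.2, keeping 103.8.
So by rejecting in round 1, the client gets 103.8 next round, worth 0.6 × 103.8 = 62.28 now.
Offer 58 < 62.28, so the client rejects.

Reject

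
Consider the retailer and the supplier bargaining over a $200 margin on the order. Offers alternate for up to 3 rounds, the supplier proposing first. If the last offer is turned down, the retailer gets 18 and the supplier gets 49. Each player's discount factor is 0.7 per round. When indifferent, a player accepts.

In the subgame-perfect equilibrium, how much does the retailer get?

Round 3 (the supplier proposes): the retailer gets 18 if talks fail, so the supplier offers 18 and keeps 182.
Round 2 (the retailer proposes): the supplier can get 182 next round, worth 0.7 × 182 = 127.4 now; the retailer offers that and keeps 72.6.
Round 1 (the supplier proposes): the retailer can get 72.6 next round, worth 0.7 × 72.6 = 50.82 now, so the supplier offers 50.82, keeping 149.18.

50.82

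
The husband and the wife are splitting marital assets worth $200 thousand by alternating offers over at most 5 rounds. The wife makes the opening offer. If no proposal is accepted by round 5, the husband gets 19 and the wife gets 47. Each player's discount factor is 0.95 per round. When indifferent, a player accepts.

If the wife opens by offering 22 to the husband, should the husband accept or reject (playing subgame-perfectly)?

Reject

Work out the husband's continuation value if the offer is rejected.
Round 5 (the wife proposes): the husband gets 19 if talks fail, so the wife offers 19 and keeps 181.
Round 4 (the husband proposes): the wife can get 181 next round, worth 0.95 × 181 = 171.95 now, so the husband offers 171.95, keeping 28.05.
Round 3 (the wife proposes): the husband can get 28.05 next round, worth 0.95 × 28.05 = 26.6475 now; the wife offers that and keeps 173.3525.
Round 2 (the husband proposes): the wife can get 173.3525 next round, worth 0.95 × 173.3525 = 164.684875 now. The husband offers 164.684875 and keeps 200 − 164.684875 = 35.315125.
So by rejecting in round 1, the husband gets 35.315125 next round, worth 0.95 × 35.315125 = 33.54936875 now.
Offer 22 < 33.54936875, so the husband rejects.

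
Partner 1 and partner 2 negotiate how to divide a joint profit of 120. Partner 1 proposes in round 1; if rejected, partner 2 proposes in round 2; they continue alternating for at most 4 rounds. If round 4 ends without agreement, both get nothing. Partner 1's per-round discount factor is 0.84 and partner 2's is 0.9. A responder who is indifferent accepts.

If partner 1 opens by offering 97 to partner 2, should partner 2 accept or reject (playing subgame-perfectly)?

Reject

Round 4 (partner 2 proposes): partner 1 will accept anything ≥ 0, so partner 2 offers 0 and keeps 120.
Round 3 (partner 1 proposes): partner 2 can get 120 next round, worth 0.9 × 120 = 108 now; partner 1 offers that and keeps 12.
Round 2 (partner 2 proposes): partner 1 can get 12 next round, worth 0.84 × 12 = 10.08 now. Partner 2 offers 10.08 and keeps 120 − 10.08 = 109.92.
So by rejecting in round 1, partner 2 gets 109.92 next round, worth 0.9 × 109.92 = 98.928 now.
Offer 97 < 98.928, so partner 2 rejects.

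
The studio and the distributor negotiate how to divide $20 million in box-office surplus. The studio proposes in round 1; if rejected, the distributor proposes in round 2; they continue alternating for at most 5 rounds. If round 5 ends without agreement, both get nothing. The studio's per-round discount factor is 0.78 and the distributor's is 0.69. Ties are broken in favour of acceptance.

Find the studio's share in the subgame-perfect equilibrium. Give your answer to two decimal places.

Round 5 (the studio proposes): the distributor will accept anything ≥ 0, so the studio offers 0 and keeps 20.
Round 4 (the distributor proposes): the studio can get 20 next round, worth 0.78 × 20 = 15.6 now; the distributor offers that and keeps 4.4.
Round 3 (the studio proposes): the distributor can get 4.4 next round, worth 0.69 × 4.4 = 3.036 now. The studio offers 3.036 and keeps 20 − 3.036 = 16.964.
Round 2 (the distributor proposes): the studio can get 16.964 next round, worth 0.78 × 16.964 = 13.23192 now; the distributor offers that and keeps 6.76808.
Round 1 (the studio proposes): the distributor can get 6.76808 next round, worth 0.69 × 6.76808 = 4.6699752 now, so the studio offers 4.6699752, keeping 15.3300248.

15.33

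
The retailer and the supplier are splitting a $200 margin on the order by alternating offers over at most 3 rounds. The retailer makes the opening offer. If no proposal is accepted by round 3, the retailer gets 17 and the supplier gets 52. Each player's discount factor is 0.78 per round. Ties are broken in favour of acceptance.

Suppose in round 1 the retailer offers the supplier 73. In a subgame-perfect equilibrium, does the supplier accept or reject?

Accept

Round 3 (the retailer proposes): the supplier gets 52 if talks fail, so the retailer offers 52 and keeps 148.
Round 2 (the supplier proposes): the retailer can get 148 next round, worth 0.78 × 148 = 115.44 now; the supplier offers that and keeps 84.56.
So by rejecting in round 1, the supplier gets 84.56 next round, worth 0.78 × 84.56 = 65.9568 now.
Offer 73 ≥ 65.9568, so the supplier accepts.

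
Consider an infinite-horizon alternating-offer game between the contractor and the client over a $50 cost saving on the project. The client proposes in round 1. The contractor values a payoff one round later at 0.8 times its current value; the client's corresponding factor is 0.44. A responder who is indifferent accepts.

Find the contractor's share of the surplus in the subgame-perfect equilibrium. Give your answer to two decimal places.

34.57

Let x be the client's share when the client proposes and y be the contractor's share when the contractor proposes.
The contractor accepts iff offered ≥ 0.8·y, so x = 50 − 0.8y. Symmetrically y = 50 − 0.44x.
Substituting: x = 50 − 0.8(50 − 0.44x), giving x(1 − 0.44·0.8) = 50(1 − 0.8).
So x = 50 × 0.2 / 0.648 ≈ 15.4321, and the contractor receives 50 − x ≈ 34.5679.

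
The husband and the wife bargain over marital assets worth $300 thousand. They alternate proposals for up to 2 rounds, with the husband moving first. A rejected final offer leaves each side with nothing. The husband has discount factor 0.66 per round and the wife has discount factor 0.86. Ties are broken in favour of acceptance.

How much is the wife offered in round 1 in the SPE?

Solve by backward induction from round 2.
Round 2 (the wife proposes): rejection yields 0 for the husband; the wife offers 0 and keeps 300.
Round 1 (the husband proposes): the wife can get 300 next round, worth 0.86 × 300 = 258 now. The husband offers 258 and keeps 300 − 258 = 42.

258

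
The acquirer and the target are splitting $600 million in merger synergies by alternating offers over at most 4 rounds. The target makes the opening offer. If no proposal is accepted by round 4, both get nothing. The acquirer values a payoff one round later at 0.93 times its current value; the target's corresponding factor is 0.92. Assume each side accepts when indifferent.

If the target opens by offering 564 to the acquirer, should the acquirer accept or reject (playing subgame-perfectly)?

Work out the acquirer's continuation value if the offer is rejected.
Round 4 (the acquirer proposes): rejection yields 0 for the target; the acquirer offers 0 and keeps 600.
Round 3 (the target proposes): the acquirer can get 600 next round, worth 0.93 × 600 = 558 now, so the target offers 558, keeping 42.
Round 2 (the acquirer proposes): the target can get 42 next round, worth 0.92 × 42 = 38.64 now; the acquirer offers that and keeps 561.36.
So by rejecting in round 1, the acquirer gets 561.36 next round, worth 0.93 × 561.36 = 522.0648 now.
Offer 564 ≥ 522.0648, so the acquirer accepts.

Accept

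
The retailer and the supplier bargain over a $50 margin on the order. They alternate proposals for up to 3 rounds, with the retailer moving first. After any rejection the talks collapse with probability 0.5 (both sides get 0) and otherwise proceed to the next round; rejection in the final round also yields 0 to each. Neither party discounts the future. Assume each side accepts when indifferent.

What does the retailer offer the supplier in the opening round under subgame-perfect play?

12.5

Round 3 (the retailer proposes): the supplier will accept anything ≥ 0, so the retailer offers 0 and keeps 50.
Round 2 (the supplier proposes): rejecting gives the retailer an expected 0.5 × 50 = 25; the supplier offers that and keeps 25.
Round 1 (the retailer proposes): rejecting gives the supplier an expected 0.5 × 25 = 12.5. The retailer offers 12.5 and keeps 50 − 12.5 = 37.5.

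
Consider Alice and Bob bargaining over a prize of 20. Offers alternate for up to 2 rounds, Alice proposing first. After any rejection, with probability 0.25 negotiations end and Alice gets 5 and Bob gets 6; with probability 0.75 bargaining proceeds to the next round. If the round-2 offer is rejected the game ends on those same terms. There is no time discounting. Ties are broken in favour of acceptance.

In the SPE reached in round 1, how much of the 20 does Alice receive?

7.25

By backward induction:
Round 2 (Bob proposes): Alice gets 5 if talks fail, so Bob offers 5 and keeps 15.
Round 1 (Alice proposes): rejecting gives Bob an expected 0.75 × 15 + 0.25 × 6 = 12.75. Alice offers 12.75 and keeps 20 − 12.75 = 7.25.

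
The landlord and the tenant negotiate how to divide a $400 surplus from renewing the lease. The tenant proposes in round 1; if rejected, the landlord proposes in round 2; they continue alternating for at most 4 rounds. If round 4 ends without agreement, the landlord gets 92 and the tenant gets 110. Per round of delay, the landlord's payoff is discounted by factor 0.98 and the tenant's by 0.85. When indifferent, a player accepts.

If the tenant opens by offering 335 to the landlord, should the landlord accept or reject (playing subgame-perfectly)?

Accept

Round 4 (the landlord proposes): the tenant gets 110 if talks fail, so the landlord offers 110 and keeps 290.
Round 3 (the tenant proposes): the landlord can get 290 next round, worth 0.98 × 290 = 284.2 now, so the tenant offers 284.2, keeping 115.8.
Round 2 (the landlord proposes): the tenant can get 115.8 next round, worth 0.85 × 115.8 = 98.43 now; the landlord offers that and keeps 301.57.
So by rejecting in round 1, the landlord gets 301.57 next round, worth 0.98 × 301.57 = 295.5386 now.
Offer 335 ≥ 295.5386, so the landlord accepts.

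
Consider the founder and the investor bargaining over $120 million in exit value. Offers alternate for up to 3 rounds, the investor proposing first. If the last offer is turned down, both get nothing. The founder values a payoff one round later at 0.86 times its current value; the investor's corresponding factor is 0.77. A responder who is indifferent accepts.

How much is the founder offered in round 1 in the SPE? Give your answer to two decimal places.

23.74

Round 3 (the investor proposes): rejection yields 0 for the founder; the investor offers 0 and keeps 120.
Round 2 (the founder proposes): the investor can get 120 next round, worth 0.77 × 120 = 92.4 now; the founder offers that and keeps 27.6.
Round 1 (the investor proposes): the founder can get 27.6 next round, worth 0.86 × 27.6 = 23.736 now, so the investor offers 23.736, keeping 96.264.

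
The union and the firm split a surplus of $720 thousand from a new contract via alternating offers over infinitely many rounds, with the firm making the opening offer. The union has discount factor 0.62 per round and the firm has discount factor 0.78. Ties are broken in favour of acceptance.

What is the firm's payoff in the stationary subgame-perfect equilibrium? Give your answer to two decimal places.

Let x be the firm's share when the firm proposes and y be the union's share when the union proposes.
The union accepts iff offered ≥ 0.62·y, so x = 720 − 0.62y. Symmetrically y = 720 − 0.78x.
Substituting: x = 720 − 0.62(720 − 0.78x), giving x(1 − 0.78·0.62) = 720(1 − 0.62).
So x = 720 × 0.38 / 0.5164 ≈ 529.8218, and the union receives 720 − x ≈ 190.1782.

529.82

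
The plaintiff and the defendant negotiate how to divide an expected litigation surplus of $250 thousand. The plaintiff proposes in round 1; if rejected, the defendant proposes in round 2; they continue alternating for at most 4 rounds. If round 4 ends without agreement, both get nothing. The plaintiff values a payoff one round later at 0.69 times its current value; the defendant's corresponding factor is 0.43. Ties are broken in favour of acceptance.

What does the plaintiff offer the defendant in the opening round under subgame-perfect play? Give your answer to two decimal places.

Round 4 (the defendant proposes): rejection yields 0 for the plaintiff; the defendant offers 0 and keeps 250.
Round 3 (the plaintiff proposes): the defendant can get 250 next round, worth 0.43 × 250 = 107.5 now; the plaintiff offers that and keeps 142.5.
Round 2 (the defendant proposes): the plaintiff can get 142.5 next round, worth 0.69 × 142.5 = 98.325 now. The defendant offers 98.325 and keeps 250 − 98.325 = 151.675.
Round 1 (the plaintiff proposes): the defendant can get 151.675 next round, worth 0.43 × 151.675 = 65.22025 now. The plaintiff offers 65.22025 and keeps 250 − 65.22025 = 184.77975.

65.22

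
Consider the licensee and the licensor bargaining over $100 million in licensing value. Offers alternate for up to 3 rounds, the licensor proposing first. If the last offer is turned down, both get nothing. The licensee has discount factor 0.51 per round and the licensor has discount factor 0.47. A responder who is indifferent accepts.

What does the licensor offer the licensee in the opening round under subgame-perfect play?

Work backward from the last round.
Round 3 (the licensor proposes): rejection yields 0 for the licensee; the licensor offers 0 and keeps 100.
Round 2 (the licensee proposes): the licensor can get 100 next round, worth 0.47 × 100 = 47 now; the licensee offers that and keeps 53.
Round 1 (the licensor proposes): the licensee can get 53 next round, worth 0.51 × 53 = 27.03 now. The licensor offers 27.03 and keeps 100 − 27.03 = 72.97.

27.03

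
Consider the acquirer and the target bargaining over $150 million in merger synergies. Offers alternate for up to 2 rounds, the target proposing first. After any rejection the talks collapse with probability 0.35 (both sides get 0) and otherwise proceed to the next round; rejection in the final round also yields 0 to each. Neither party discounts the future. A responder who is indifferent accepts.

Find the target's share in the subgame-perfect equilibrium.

By backward induction:
Round 2 (the acquirer proposes): rejection yields 0 for the target; the acquirer offers 0 and keeps 150.
Round 1 (the target proposes): rejecting gives the acquirer an expected 0.65 × 150 = 97.5. The target offers 97.5 and keeps 150 − 97.5 = 52.5.

52.5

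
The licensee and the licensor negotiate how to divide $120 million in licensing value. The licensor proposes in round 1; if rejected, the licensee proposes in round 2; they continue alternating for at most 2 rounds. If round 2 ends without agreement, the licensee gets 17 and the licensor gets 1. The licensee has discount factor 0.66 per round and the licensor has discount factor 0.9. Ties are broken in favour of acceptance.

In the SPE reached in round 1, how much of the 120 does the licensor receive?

Round 2 (the licensee proposes): the licensor gets 1 if talks fail, so the licensee offers 1 and keeps 119.
Round 1 (the licensor proposes): the licensee can get 119 next round, worth 0.66 × 119 = 78.54 now, so the licensor offers 78.54, keeping 41.46.

41.46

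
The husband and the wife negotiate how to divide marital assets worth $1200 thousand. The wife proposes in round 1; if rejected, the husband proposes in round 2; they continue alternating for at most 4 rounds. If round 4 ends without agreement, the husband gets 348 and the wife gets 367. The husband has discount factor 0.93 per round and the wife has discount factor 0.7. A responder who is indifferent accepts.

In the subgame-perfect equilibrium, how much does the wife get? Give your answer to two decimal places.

360.88

Round 4 (the husband proposes): the wife gets 367 if talks fail, so the husband offers 367 and keeps 833.
Round 3 (the wife proposes): the husband can get 833 next round, worth 0.93 × 833 = 774.69 now. The wife offers 774.69 and keeps 1200 − 774.69 = 425.31.
Round 2 (the husband proposes): the wife can get 425.31 next round, worth 0.7 × 425.31 = 297.717 now. The husband offers 297.717 and keeps 1200 − 297.717 = 902.283.
Round 1 (the wife proposes): the husband can get 902.283 next round, worth 0.93 × 902.283 = 839.12319 now. The wife offers 839.12319 and keeps 1200 − 839.12319 = 360.87681.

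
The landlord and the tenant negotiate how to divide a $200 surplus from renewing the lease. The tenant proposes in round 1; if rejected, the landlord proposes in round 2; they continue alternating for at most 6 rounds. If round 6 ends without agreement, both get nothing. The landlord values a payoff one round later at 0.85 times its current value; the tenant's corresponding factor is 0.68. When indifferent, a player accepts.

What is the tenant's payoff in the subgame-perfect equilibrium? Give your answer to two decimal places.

57.36

Round 6 (the landlord proposes): rejection yields 0 for the tenant; the landlord offers 0 and keeps 200.
Round 5 (the tenant proposes): the landlord can get 200 next round, worth 0.85 × 200 = 170 now. The tenant offers 170 and keeps 200 − 170 = 30.
Round 4 (the landlord proposes): the tenant can get 30 next round, worth 0.68 × 30 = 20.4 now; the landlord offers that and keeps 179.6.
Round 3 (the tenant proposes): the landlord can get 179.6 next round, worth 0.85 × 179.6 = 152.66 now; the tenant offers that and keeps 47.34.
Round 2 (the landlord proposes): the tenant can get 47.34 next round, worth 0.68 × 47.34 = 32.1912 now. The landlord offers 32.1912 and keeps 200 − 32.1912 = 167.8088.
Round 1 (the tenant proposes): the landlord can get 167.8088 next round, worth 0.85 × 167.8088 = 142.63748 now; the tenant offers that and keeps 57.36252.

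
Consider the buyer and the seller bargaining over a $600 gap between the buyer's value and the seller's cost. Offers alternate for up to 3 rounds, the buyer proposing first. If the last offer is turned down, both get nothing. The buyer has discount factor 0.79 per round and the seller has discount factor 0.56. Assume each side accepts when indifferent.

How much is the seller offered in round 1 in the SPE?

Round 3 (the buyer proposes): the seller will accept anything ≥ 0, so the buyer offers 0 and keeps 600.
Round 2 (the seller proposes): the buyer can get 600 next round, worth 0.79 × 600 = 474 now. The seller offers 474 and keeps 600 − 474 = 126.
Round 1 (the buyer proposes): the seller can get 126 next round, worth 0.56 × 126 = 70.56 now; the buyer offers that and keeps 529.44.

70.56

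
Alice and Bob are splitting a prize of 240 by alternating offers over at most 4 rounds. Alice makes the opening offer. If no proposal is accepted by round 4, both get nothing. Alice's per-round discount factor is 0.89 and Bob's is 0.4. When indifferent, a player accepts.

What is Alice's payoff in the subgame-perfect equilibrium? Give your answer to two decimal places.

Round 4 (Bob proposes): Alice will accept anything ≥ 0, so Bob offers 0 and keeps 240.
Round 3 (Alice proposes): Bob can get 240 next round, worth 0.4 × 240 = 96 now; Alice offers that and keeps 144.
Round 2 (Bob proposes): Alice can get 144 next round, worth 0.89 × 144 = 128.16 now. Bob offers 128.16 and keeps 240 − 128.16 = 111.84.
Round 1 (Alice proposes): Bob can get 111.84 next round, worth 0.4 × 111.84 = 44.736 now; Alice offers that and keeps 195.264.

195.26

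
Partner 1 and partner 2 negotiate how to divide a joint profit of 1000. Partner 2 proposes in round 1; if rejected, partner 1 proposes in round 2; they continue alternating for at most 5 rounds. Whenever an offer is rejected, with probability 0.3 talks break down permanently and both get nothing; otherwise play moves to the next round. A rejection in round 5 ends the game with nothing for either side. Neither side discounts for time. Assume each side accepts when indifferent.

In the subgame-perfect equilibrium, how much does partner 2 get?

687.1

Round 5 (partner 2 proposes): partner 1 will accept anything ≥ 0, so partner 2 offers 0 and keeps 1000.
Round 4 (partner 1 proposes): rejecting gives partner 2 an expected 0.7 × 1000 = 700, so partner 1 offers 700, keeping 300.
Round 3 (partner 2 proposes): rejecting gives partner 1 an expected 0.7 × 300 = 210. Partner 2 offers 210 and keeps 1000 − 210 = 790.
Round 2 (partner 1 proposes): rejecting gives partner 2 an expected 0.7 × 790 = 553; partner 1 offers that and keeps 447.
Round 1 (partner 2 proposes): rejecting gives partner 1 an expected 0.7 × 447 = 312.9. Partner 2 offers 312.9 and keeps 1000 − 312.9 = 687.1.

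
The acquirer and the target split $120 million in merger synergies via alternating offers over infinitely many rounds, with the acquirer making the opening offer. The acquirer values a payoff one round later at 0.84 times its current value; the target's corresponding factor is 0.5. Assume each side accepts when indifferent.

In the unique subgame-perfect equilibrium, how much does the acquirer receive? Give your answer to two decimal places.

When the acquirer proposes, the target accepts any offer worth at least 0.5 times what the target would get by proposing next round; and vice versa.
This gives x = 120 − 0.5y and y = 120 − 0.84x, where x and y are each side's share when it proposes.
Hence (1 − 0.5·0.84)x = 120(1 − 0.5), i.e. 0.58·x = 60.
x ≈ 103.4483; the target's share is 120 − x ≈ 16.5517.

103.45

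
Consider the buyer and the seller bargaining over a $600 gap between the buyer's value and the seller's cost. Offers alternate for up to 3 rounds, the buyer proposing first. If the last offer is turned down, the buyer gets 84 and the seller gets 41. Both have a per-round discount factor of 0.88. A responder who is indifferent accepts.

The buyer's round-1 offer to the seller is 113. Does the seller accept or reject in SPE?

Work out the seller's continuation value if the offer is rejected.
Round 3 (the buyer proposes): the seller gets 41 if talks fail, so the buyer offers 41 and keeps 559.
Round 2 (the seller proposes): the buyer can get 559 next round, worth 0.88 × 559 = 491.92 now, so the seller offers 491.92, keeping 108.08.
So by rejecting in round 1, the seller gets 108.08 next round, worth 0.88 × 108.08 = 95.1104 now.
Offer 113 ≥ 95.1104, so the seller accepts.

Accept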